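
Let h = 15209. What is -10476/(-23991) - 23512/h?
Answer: -134915636/121626373 ≈ -1.1093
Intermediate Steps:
-10476/(-23991) - 23512/h = -10476/(-23991) - 23512/15209 = -10476*(-1/23991) - 23512*1/15209 = 3492/7997 - 23512/15209 = -134915636/121626373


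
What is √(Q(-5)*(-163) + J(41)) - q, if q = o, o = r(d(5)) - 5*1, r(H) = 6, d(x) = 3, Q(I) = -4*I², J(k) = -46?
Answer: -1 + 3*√1806 ≈ 126.49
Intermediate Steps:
o = 1 (o = 6 - 5*1 = 6 - 5 = 1)
q = 1
√(Q(-5)*(-163) + J(41)) - q = √(-4*(-5)²*(-163) - 46) - 1*1 = √(-4*25*(-163) - 46) - 1 = √(-100*(-163) - 46) - 1 = √(16300 - 46) - 1 = √16254 - 1 = 3*√1806 - 1 = -1 + 3*√1806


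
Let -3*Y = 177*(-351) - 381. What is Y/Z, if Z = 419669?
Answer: 20836/419669 ≈ 0.049649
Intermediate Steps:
Y = 20836 (Y = -(177*(-351) - 381)/3 = -(-62127 - 381)/3 = -1/3*(-62508) = 20836)
Y/Z = 20836/419669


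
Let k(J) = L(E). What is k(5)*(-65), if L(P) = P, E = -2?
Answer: 130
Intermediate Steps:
k(J) = -2
k(5)*(-65) = -2*(-65) = 130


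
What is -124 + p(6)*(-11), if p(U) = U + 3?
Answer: -223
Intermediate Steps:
p(U) = 3 + U
-124 + p(6)*(-11) = -124 + (3 + 6)*(-11) = -124 + 9*(-11) = -124 - 99 = -223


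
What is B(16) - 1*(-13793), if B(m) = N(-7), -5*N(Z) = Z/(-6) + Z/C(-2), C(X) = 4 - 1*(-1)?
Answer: 2068957/150 ≈ 13793.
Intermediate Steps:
C(X) = 5 (C(X) = 4 + 1 = 5)
N(Z) = -Z/150 (N(Z) = -(Z/(-6) + Z/5)/5 = -(Z*(-⅙) + Z*(⅕))/5 = -(-Z/6 + Z/5)/5 = -Z/150)
B(m) = 7/150 (B(m) = -1/150*(-7) = 7/150)
B(16) - 1*(-13793) = 7/150 - 1*(-13793) = 7/150 + 13793 = 2068957/150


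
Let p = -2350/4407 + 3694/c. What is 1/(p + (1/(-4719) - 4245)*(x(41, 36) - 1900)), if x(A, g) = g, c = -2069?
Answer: 1103288043/8729963109748280 ≈ 1.2638e-7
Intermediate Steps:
p = -21141608/9118083 (p = -2350/4407 + 3694/(-2069) = -2350*1/4407 + 3694*(-1/2069) = -2350/4407 - 3694/2069 = -21141608/9118083 ≈ -2.3186)
1/(p + (1/(-4719) - 4245)*(x(41, 36) - 1900)) = 1/(-21141608/9118083 + (1/(-4719) - 4245)*(36 - 1900)) = 1/(-21141608/9118083 + (-1/4719 - 4245)*(-1864)) = 1/(-21141608/9118083 - 20032156/4719*(-1864)) = 1/(-21141608/9118083 + 37339938784/4719) = 1/(8729963109748280/1103288043) = 1103288043/8729963109748280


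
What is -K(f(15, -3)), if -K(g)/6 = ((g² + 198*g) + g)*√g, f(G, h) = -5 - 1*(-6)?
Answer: 1200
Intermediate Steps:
f(G, h) = 1 (f(G, h) = -5 + 6 = 1)
K(g) = -6*√g*(g² + 199*g) (K(g) = -6*((g² + 198*g) + g)*√g = -6*(g² + 199*g)*√g = -6*√g*(g² + 199*g))
-K(f(15, -3)) = -6*1^(3/2)*(-199 - 1*1) = -6*(-199 - 1) = -6*(-200) = -1*(-1200) = 1200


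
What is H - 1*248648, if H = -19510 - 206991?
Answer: -475149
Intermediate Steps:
H = -226501
H - 1*248648 = -226501 - 1*248648 = -226501 - 248648 = -475149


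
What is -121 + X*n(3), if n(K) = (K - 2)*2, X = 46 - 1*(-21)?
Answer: 13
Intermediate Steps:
X = 67 (X = 46 + 21 = 67)
n(K) = -4 + 2*K (n(K) = (-2 + K)*2 = -4 + 2*K)
-121 + X*n(3) = -121 + 67*(-4 + 2*3) = -121 + 67*(-4 + 6) = -121 + 67*2 = -121 + 134 = 13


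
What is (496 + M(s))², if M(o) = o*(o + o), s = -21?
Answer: 1898884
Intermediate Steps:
M(o) = 2*o² (M(o) = o*(2*o) = 2*o²)
(496 + M(s))² = (496 + 2*(-21)²)² = (496 + 2*441)² = (496 + 882)² = 1378² = 1898884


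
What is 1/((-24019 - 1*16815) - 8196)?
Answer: -1/49030 ≈ -2.0396e-5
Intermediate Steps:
1/((-24019 - 1*16815) - 8196) = 1/((-24019 - 16815) - 8196) = 1/(-40834 - 8196) = 1/(-49030) = -1/49030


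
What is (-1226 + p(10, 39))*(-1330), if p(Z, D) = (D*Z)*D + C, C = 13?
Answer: -18616010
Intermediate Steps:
p(Z, D) = 13 + Z*D² (p(Z, D) = (D*Z)*D + 13 = Z*D² + 13 = 13 + Z*D²)
(-1226 + p(10, 39))*(-1330) = (-1226 + (13 + 10*39²))*(-1330) = (-1226 + (13 + 10*1521))*(-1330) = (-1226 + (13 + 15210))*(-1330) = (-1226 + 15223)*(-1330) = 13997*(-1330) = -18616010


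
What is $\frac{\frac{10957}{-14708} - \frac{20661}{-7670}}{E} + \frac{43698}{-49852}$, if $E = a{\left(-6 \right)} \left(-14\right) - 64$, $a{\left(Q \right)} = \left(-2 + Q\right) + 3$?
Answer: $- \frac{2327246169223}{4217866550040} \approx -0.55176$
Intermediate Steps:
$a{\left(Q \right)} = 1 + Q$
$E = 6$ ($E = \left(1 - 6\right) \left(-14\right) - 64 = \left(-5\right) \left(-14\right) - 64 = 70 - 64 = 6$)
$\frac{\frac{10957}{-14708} - \frac{20661}{-7670}}{E} + \frac{43698}{-49852} = \frac{\frac{10957}{-14708} - \frac{20661}{-7670}}{6} + \frac{43698}{-49852} = \left(10957 \left(- \frac{1}{14708}\right) - - \frac{20661}{7670}\right) \frac{1}{6} + 43698 \left(- \frac{1}{49852}\right) = \left(- \frac{10957}{14708} + \frac{20661}{7670}\right) \frac{1}{6} - \frac{21849}{24926} = \frac{109920899}{56405180} \cdot \frac{1}{6} - \frac{21849}{24926} = \frac{109920899}{338431080} - \frac{21849}{24926} = - \frac{2327246169223}{4217866550040}$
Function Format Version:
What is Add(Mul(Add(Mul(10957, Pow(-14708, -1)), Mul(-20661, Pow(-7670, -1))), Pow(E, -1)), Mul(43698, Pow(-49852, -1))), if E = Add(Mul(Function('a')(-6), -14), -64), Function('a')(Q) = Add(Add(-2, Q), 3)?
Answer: Rational(-2327246169223, 4217866550040) ≈ -0.55176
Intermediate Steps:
Function('a')(Q) = Add(1, Q)
E = 6 (E = Add(Mul(Add(1, -6), -14), -64) = Add(Mul(-5, -14), -64) = Add(70, -64) = 6)
Add(Mul(Add(Mul(10957, Pow(-14708, -1)), Mul(-20661, Pow(-7670, -1))), Pow(E, -1)), Mul(43698, Pow(-49852, -1))) = Add(Mul(Add(Mul(10957, Pow(-14708, -1)), Mul(-20661, Pow(-7670, -1))), Pow(6, -1)), Mul(43698, Pow(-49852, -1))) = Add(Mul(Add(Mul(10957, Rational(-1, 14708)), Mul(-20661, Rational(-1, 7670))), Rational(1, 6)), Mul(43698, Rational(-1, 49852))) = Add(Mul(Add(Rational(-10957, 14708), Rational(20661, 7670)), Rational(1, 6)), Rational(-21849, 24926)) = Add(Mul(Rational(109920899, 56405180), Rational(1, 6)), Rational(-21849, 24926)) = Add(Rational(109920899, 338431080), Rational(-21849, 24926)) = Rational(-2327246169223, 4217866550040)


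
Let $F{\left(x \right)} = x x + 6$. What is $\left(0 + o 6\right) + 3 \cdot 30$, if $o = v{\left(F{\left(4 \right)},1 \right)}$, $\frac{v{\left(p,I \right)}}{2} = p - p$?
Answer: $90$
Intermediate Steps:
$F{\left(x \right)} = 6 + x^{2}$ ($F{\left(x \right)} = x^{2} + 6 = 6 + x^{2}$)
$v{\left(p,I \right)} = 0$ ($v{\left(p,I \right)} = 2 \left(p - p\right) = 2 \cdot 0 = 0$)
$o = 0$
$\left(0 + o 6\right) + 3 \cdot 30 = \left(0 + 0 \cdot 6\right) + 3 \cdot 30 = \left(0 + 0\right) + 90 = 0 + 90 = 90$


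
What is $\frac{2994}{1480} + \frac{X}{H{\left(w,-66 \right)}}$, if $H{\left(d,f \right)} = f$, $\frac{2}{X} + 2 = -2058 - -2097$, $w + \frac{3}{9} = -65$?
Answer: $\frac{49381}{24420} \approx 2.0222$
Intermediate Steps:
$w = - \frac{196}{3}$ ($w = - \frac{1}{3} - 65 = - \frac{196}{3} \approx -65.333$)
$X = \frac{2}{37}$ ($X = \frac{2}{-2 - -39} = \frac{2}{-2 + \left(-2058 + 2097\right)} = \frac{2}{-2 + 39} = \frac{2}{37} \approx 0.054054$)
$\frac{2994}{1480} + \frac{X}{H{\left(w,-66 \right)}} = \frac{2994}{1480} + \frac{2}{37 \left(-66\right)} = 2994 \cdot \frac{1}{1480} + \frac{2}{37} \left(- \frac{1}{66}\right) = \frac{1497}{740} - \frac{1}{1221} = \frac{49381}{24420}$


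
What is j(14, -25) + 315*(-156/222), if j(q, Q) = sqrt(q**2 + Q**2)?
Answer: -8190/37 + sqrt(821) ≈ -192.70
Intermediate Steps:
j(q, Q) = sqrt(Q**2 + q**2)
j(14, -25) + 315*(-156/222) = sqrt((-25)**2 + 14**2) + 315*(-156/222) = sqrt(625 + 196) + 315*(-156*1/222) = sqrt(821) + 315*(-26/37) = sqrt(821) - 8190/37 = -8190/37 + sqrt(821)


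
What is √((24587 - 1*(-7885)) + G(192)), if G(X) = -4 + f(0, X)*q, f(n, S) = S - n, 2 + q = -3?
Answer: 2*√7877 ≈ 177.50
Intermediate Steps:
q = -5 (q = -2 - 3 = -5)
G(X) = -4 - 5*X (G(X) = -4 + (X - 1*0)*(-5) = -4 + (X + 0)*(-5) = -4 + X*(-5) = -4 - 5*X)
√((24587 - 1*(-7885)) + G(192)) = √((24587 - 1*(-7885)) + (-4 - 5*192)) = √((24587 + 7885) + (-4 - 960)) = √(32472 - 964) = √31508 = 2*√7877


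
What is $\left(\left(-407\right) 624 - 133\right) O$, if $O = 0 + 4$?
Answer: $-1016404$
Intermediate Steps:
$O = 4$
$\left(\left(-407\right) 624 - 133\right) O = \left(\left(-407\right) 624 - 133\right) 4 = \left(-253968 - 133\right) 4 = \left(-254101\right) 4 = -1016404$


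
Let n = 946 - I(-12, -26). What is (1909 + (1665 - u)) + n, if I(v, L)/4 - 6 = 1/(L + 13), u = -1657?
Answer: 79993/13 ≈ 6153.3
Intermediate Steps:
I(v, L) = 24 + 4/(13 + L) (I(v, L) = 24 + 4/(L + 13) = 24 + 4/(13 + L))
n = 11990/13 (n = 946 - 4*(79 + 6*(-26))/(13 - 26) = 946 - 4*(79 - 156)/(-13) = 946 - 4*(-1)*(-77)/13 = 946 - 1*308/13 = 946 - 308/13 = 11990/13 ≈ 922.31)
(1909 + (1665 - u)) + n = (1909 + (1665 - 1*(-1657))) + 11990/13 = (1909 + (1665 + 1657)) + 11990/13 = (1909 + 3322) + 11990/13 = 5231 + 11990/13 = 79993/13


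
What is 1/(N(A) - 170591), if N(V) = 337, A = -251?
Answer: -1/170254 ≈ -5.8736e-6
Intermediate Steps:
1/(N(A) - 170591) = 1/(337 - 170591) = 1/(-170254) = -1/170254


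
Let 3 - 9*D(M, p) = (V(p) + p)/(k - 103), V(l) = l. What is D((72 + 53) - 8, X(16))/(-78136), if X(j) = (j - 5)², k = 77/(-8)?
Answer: -4639/633604824 ≈ -7.3216e-6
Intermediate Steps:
k = -77/8 (k = 77*(-⅛) = -77/8 ≈ -9.6250)
X(j) = (-5 + j)²
D(M, p) = ⅓ + 16*p/8109 (D(M, p) = ⅓ - (p + p)/(9*(-77/8 - 103)) = ⅓ - 2*p/(9*(-901/8)) = ⅓ - 2*p*(-8)/(9*901) = ⅓ - (-16)*p/8109 = ⅓ + 16*p/8109)
D((72 + 53) - 8, X(16))/(-78136) = (⅓ + 16*(-5 + 16)²/8109)/(-78136) = (⅓ + (16/8109)*11²)*(-1/78136) = (⅓ + (16/8109)*121)*(-1/78136) = (⅓ + 1936/8109)*(-1/78136) = (4639/8109)*(-1/78136) = -4639/633604824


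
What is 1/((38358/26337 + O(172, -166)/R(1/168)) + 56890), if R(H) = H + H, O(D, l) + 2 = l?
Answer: 8779/375560848 ≈ 2.3376e-5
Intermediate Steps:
O(D, l) = -2 + l
R(H) = 2*H
1/((38358/26337 + O(172, -166)/R(1/168)) + 56890) = 1/((38358/26337 + (-2 - 166)/((2*(1/168)))) + 56890) = 1/((38358*(1/26337) - 168/(2*(1*(1/168)))) + 56890) = 1/((12786/8779 - 168/(2*(1/168))) + 56890) = 1/((12786/8779 - 168/1/84) + 56890) = 1/((12786/8779 - 168*84) + 56890) = 1/((12786/8779 - 14112) + 56890) = 1/(-123876462/8779 + 56890) = 1/(375560848/8779) = 8779/375560848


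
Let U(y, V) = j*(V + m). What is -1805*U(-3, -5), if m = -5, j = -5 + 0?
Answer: -90250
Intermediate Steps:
j = -5
U(y, V) = 25 - 5*V (U(y, V) = -5*(V - 5) = -5*(-5 + V) = 25 - 5*V)
-1805*U(-3, -5) = -1805*(25 - 5*(-5)) = -1805*(25 + 25) = -1805*50 = -90250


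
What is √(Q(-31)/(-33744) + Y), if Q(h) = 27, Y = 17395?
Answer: √137548242553/2812 ≈ 131.89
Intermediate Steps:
√(Q(-31)/(-33744) + Y) = √(27/(-33744) + 17395) = √(27*(-1/33744) + 17395) = √(-9/11248 + 17395) = √(195658951/11248) = √137548242553/2812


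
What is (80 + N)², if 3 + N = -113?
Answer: 1296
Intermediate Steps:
N = -116 (N = -3 - 113 = -116)
(80 + N)² = (80 - 116)² = (-36)² = 1296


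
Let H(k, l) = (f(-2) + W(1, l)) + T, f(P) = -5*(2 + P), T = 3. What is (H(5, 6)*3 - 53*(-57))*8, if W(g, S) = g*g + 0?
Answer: 24264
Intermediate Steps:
W(g, S) = g**2 (W(g, S) = g**2 + 0 = g**2)
f(P) = -10 - 5*P
H(k, l) = 4 (H(k, l) = ((-10 - 5*(-2)) + 1**2) + 3 = ((-10 + 10) + 1) + 3 = (0 + 1) + 3 = 1 + 3 = 4)
(H(5, 6)*3 - 53*(-57))*8 = (4*3 - 53*(-57))*8 = (12 + 3021)*8 = 3033*8 = 24264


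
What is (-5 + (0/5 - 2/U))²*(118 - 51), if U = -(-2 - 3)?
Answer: 48843/25 ≈ 1953.7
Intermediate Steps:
U = 5 (U = -1*(-5) = 5)
(-5 + (0/5 - 2/U))²*(118 - 51) = (-5 + (0/5 - 2/5))²*(118 - 51) = (-5 + (0*(⅕) - 2*⅕))²*67 = (-5 + (0 - ⅖))²*67 = (-5 - ⅖)²*67 = (-27/5)²*67 = (729/25)*67 = 48843/25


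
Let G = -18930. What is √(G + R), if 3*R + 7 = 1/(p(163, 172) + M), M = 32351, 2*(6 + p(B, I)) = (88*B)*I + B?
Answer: I*√121377656722717145/2532021 ≈ 137.59*I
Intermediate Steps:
p(B, I) = -6 + B/2 + 44*B*I (p(B, I) = -6 + ((88*B)*I + B)/2 = -6 + (88*B*I + B)/2 = -6 + (B + 88*B*I)/2 = -6 + (B/2 + 44*B*I) = -6 + B/2 + 44*B*I)
R = -17724145/7596063 (R = -7/3 + 1/(3*((-6 + (½)*163 + 44*163*172) + 32351)) = -7/3 + 1/(3*((-6 + 163/2 + 1233584) + 32351)) = -7/3 + 1/(3*(2467319/2 + 32351)) = -7/3 + 1/(3*(2532021/2)) = -7/3 + (⅓)*(2/2532021) = -7/3 + 2/7596063 = -17724145/7596063 ≈ -2.3333)
√(G + R) = √(-18930 - 17724145/7596063) = √(-143811196735/7596063) = I*√121377656722717145/2532021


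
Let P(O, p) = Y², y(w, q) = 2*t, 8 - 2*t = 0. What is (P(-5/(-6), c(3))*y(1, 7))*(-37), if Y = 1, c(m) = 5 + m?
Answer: -296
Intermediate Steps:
t = 4 (t = 4 - ½*0 = 4 + 0 = 4)
y(w, q) = 8 (y(w, q) = 2*4 = 8)
P(O, p) = 1 (P(O, p) = 1² = 1)
(P(-5/(-6), c(3))*y(1, 7))*(-37) = (1*8)*(-37) = 8*(-37) = -296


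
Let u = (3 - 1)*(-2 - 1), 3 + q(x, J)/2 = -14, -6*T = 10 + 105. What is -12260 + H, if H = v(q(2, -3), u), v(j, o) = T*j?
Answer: -34825/3 ≈ -11608.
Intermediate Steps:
T = -115/6 (T = -(10 + 105)/6 = -1/6*115 = -115/6 ≈ -19.167)
q(x, J) = -34 (q(x, J) = -6 + 2*(-14) = -6 - 28 = -34)
u = -6 (u = 2*(-3) = -6)
v(j, o) = -115*j/6
H = 1955/3 (H = -115/6*(-34) = 1955/3 ≈ 651.67)
-12260 + H = -12260 + 1955/3 = -34825/3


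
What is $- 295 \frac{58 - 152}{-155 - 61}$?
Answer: $- \frac{13865}{108} \approx -128.38$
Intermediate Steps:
$- 295 \frac{58 - 152}{-155 - 61} = - 295 \left(- \frac{94}{-216}\right) = - 295 \left(\left(-94\right) \left(- \frac{1}{216}\right)\right) = \left(-295\right) \frac{47}{108} = - \frac{13865}{108}$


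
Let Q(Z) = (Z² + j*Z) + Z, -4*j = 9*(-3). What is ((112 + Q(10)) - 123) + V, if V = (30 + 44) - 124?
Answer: 233/2 ≈ 116.50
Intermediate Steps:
j = 27/4 (j = -9*(-3)/4 = -¼*(-27) = 27/4 ≈ 6.7500)
Q(Z) = Z² + 31*Z/4 (Q(Z) = (Z² + 27*Z/4) + Z = Z² + 31*Z/4)
V = -50 (V = 74 - 124 = -50)
((112 + Q(10)) - 123) + V = ((112 + (¼)*10*(31 + 4*10)) - 123) - 50 = ((112 + (¼)*10*(31 + 40)) - 123) - 50 = ((112 + (¼)*10*71) - 123) - 50 = ((112 + 355/2) - 123) - 50 = (579/2 - 123) - 50 = 333/2 - 50 = 233/2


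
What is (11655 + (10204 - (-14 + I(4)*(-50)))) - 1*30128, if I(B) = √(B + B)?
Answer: -8255 + 100*√2 ≈ -8113.6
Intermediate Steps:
I(B) = √2*√B (I(B) = √(2*B) = √2*√B)
(11655 + (10204 - (-14 + I(4)*(-50)))) - 1*30128 = (11655 + (10204 - (-14 + (√2*√4)*(-50)))) - 1*30128 = (11655 + (10204 - (-14 + (√2*2)*(-50)))) - 30128 = (11655 + (10204 - (-14 + (2*√2)*(-50)))) - 30128 = (11655 + (10204 - (-14 - 100*√2))) - 30128 = (11655 + (10204 + (14 + 100*√2))) - 30128 = (11655 + (10218 + 100*√2)) - 30128 = (21873 + 100*√2) - 30128 = -8255 + 100*√2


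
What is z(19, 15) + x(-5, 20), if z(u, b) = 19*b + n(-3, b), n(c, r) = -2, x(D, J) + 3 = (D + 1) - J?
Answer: 256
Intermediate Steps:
x(D, J) = -2 + D - J (x(D, J) = -3 + ((D + 1) - J) = -3 + ((1 + D) - J) = -3 + (1 + D - J) = -2 + D - J)
z(u, b) = -2 + 19*b (z(u, b) = 19*b - 2 = -2 + 19*b)
z(19, 15) + x(-5, 20) = (-2 + 19*15) + (-2 - 5 - 1*20) = (-2 + 285) + (-2 - 5 - 20) = 283 - 27 = 256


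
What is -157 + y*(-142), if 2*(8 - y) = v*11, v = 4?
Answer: 1831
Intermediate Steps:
y = -14 (y = 8 - 2*11 = 8 - 1/2*44 = 8 - 22 = -14)
-157 + y*(-142) = -157 - 14*(-142) = -157 + 1988 = 1831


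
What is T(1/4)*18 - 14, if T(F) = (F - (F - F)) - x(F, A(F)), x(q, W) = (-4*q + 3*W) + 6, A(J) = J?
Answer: -113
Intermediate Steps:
x(q, W) = 6 - 4*q + 3*W
T(F) = -6 + 2*F (T(F) = (F - (F - F)) - (6 - 4*F + 3*F) = (F - 1*0) - (6 - F) = (F + 0) + (-6 + F) = F + (-6 + F) = -6 + 2*F)
T(1/4)*18 - 14 = (-6 + 2/4)*18 - 14 = (-6 + 2*(¼))*18 - 14 = (-6 + ½)*18 - 14 = -11/2*18 - 14 = -99 - 14 = -113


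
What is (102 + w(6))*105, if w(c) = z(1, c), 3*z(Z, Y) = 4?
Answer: 10850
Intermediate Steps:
z(Z, Y) = 4/3 (z(Z, Y) = (⅓)*4 = 4/3)
w(c) = 4/3
(102 + w(6))*105 = (102 + 4/3)*105 = (310/3)*105 = 10850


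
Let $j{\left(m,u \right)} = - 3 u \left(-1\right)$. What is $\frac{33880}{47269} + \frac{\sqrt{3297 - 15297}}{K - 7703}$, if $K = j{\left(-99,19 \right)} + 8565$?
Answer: $\frac{33880}{47269} + \frac{20 i \sqrt{30}}{919} \approx 0.71675 + 0.1192 i$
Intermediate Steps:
$j{\left(m,u \right)} = 3 u$ ($j{\left(m,u \right)} = - 3 \left(- u\right) = 3 u$)
$K = 8622$ ($K = 3 \cdot 19 + 8565 = 57 + 8565 = 8622$)
$\frac{33880}{47269} + \frac{\sqrt{3297 - 15297}}{K - 7703} = \frac{33880}{47269} + \frac{\sqrt{3297 - 15297}}{8622 - 7703} = 33880 \cdot \frac{1}{47269} + \frac{\sqrt{-12000}}{919} = \frac{33880}{47269} + 20 i \sqrt{30} \cdot \frac{1}{919} = \frac{33880}{47269} + \frac{20 i \sqrt{30}}{919}$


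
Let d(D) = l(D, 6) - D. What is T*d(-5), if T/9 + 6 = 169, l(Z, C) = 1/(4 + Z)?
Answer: 5868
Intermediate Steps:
d(D) = 1/(4 + D) - D
T = 1467 (T = -54 + 9*169 = -54 + 1521 = 1467)
T*d(-5) = 1467*((1 - 1*(-5)*(4 - 5))/(4 - 5)) = 1467*((1 - 1*(-5)*(-1))/(-1)) = 1467*(-(1 - 5)) = 1467*(-1*(-4)) = 1467*4 = 5868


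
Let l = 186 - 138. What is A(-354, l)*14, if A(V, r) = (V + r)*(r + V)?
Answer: 1310904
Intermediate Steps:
l = 48
A(V, r) = (V + r)**2 (A(V, r) = (V + r)*(V + r) = (V + r)**2)
A(-354, l)*14 = (-354 + 48)**2*14 = (-306)**2*14 = 93636*14 = 1310904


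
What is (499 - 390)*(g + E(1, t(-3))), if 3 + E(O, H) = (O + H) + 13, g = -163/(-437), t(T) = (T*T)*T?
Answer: -744361/437 ≈ -1703.3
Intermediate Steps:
t(T) = T³ (t(T) = T²*T = T³)
g = 163/437 (g = -163*(-1/437) = 163/437 ≈ 0.37300)
E(O, H) = 10 + H + O (E(O, H) = -3 + ((O + H) + 13) = -3 + ((H + O) + 13) = -3 + (13 + H + O) = 10 + H + O)
(499 - 390)*(g + E(1, t(-3))) = (499 - 390)*(163/437 + (10 + (-3)³ + 1)) = 109*(163/437 + (10 - 27 + 1)) = 109*(163/437 - 16) = 109*(-6829/437) = -744361/437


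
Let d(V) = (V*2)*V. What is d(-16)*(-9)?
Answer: -4608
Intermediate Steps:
d(V) = 2*V² (d(V) = (2*V)*V = 2*V²)
d(-16)*(-9) = (2*(-16)²)*(-9) = (2*256)*(-9) = 512*(-9) = -4608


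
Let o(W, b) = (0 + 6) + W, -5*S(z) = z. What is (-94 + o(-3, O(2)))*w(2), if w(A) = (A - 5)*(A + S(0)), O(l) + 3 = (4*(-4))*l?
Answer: 546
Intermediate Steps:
S(z) = -z/5
O(l) = -3 - 16*l (O(l) = -3 + (4*(-4))*l = -3 - 16*l)
w(A) = A*(-5 + A) (w(A) = (A - 5)*(A - ⅕*0) = (-5 + A)*(A + 0) = (-5 + A)*A = A*(-5 + A))
o(W, b) = 6 + W
(-94 + o(-3, O(2)))*w(2) = (-94 + (6 - 3))*(2*(-5 + 2)) = (-94 + 3)*(2*(-3)) = -91*(-6) = 546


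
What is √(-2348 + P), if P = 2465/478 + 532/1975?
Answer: I*√83510917100498/188810 ≈ 48.4*I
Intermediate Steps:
P = 5122671/944050 (P = 2465*(1/478) + 532*(1/1975) = 2465/478 + 532/1975 = 5122671/944050 ≈ 5.4263)
√(-2348 + P) = √(-2348 + 5122671/944050) = √(-2211506729/944050) = I*√83510917100498/188810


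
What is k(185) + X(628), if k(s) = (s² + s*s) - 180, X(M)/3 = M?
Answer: 70154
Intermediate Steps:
X(M) = 3*M
k(s) = -180 + 2*s² (k(s) = (s² + s²) - 180 = 2*s² - 180 = -180 + 2*s²)
k(185) + X(628) = (-180 + 2*185²) + 3*628 = (-180 + 2*34225) + 1884 = (-180 + 68450) + 1884 = 68270 + 1884 = 70154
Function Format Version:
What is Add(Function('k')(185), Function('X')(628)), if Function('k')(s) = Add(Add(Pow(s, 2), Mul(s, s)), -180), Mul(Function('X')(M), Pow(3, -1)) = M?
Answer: 70154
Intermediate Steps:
Function('X')(M) = Mul(3, M)
Function('k')(s) = Add(-180, Mul(2, Pow(s, 2))) (Function('k')(s) = Add(Add(Pow(s, 2), Pow(s, 2)), -180) = Add(Mul(2, Pow(s, 2)), -180) = Add(-180, Mul(2, Pow(s, 2))))
Add(Function('k')(185), Function('X')(628)) = Add(Add(-180, Mul(2, Pow(185, 2))), Mul(3, 628)) = Add(Add(-180, Mul(2, 34225)), 1884) = Add(Add(-180, 68450), 1884) = Add(68270, 1884) = 70154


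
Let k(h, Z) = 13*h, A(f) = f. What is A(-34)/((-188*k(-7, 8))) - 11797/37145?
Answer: -101543003/317738330 ≈ -0.31958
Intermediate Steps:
A(-34)/((-188*k(-7, 8))) - 11797/37145 = -34/((-2444*(-7))) - 11797/37145 = -34/((-188*(-91))) - 11797*1/37145 = -34/17108 - 11797/37145 = -34*1/17108 - 11797/37145 = -17/8554 - 11797/37145 = -101543003/317738330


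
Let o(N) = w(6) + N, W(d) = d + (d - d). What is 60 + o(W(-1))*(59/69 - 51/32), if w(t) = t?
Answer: 124325/2208 ≈ 56.307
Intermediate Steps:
W(d) = d (W(d) = d + 0 = d)
o(N) = 6 + N
60 + o(W(-1))*(59/69 - 51/32) = 60 + (6 - 1)*(59/69 - 51/32) = 60 + 5*(59*(1/69) - 51*1/32) = 60 + 5*(59/69 - 51/32) = 60 + 5*(-1631/2208) = 60 - 8155/2208 = 124325/2208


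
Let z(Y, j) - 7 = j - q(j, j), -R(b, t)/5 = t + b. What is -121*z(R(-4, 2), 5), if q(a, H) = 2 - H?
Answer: -1815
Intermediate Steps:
R(b, t) = -5*b - 5*t (R(b, t) = -5*(t + b) = -5*(b + t) = -5*b - 5*t)
z(Y, j) = 5 + 2*j (z(Y, j) = 7 + (j - (2 - j)) = 7 + (j + (-2 + j)) = 7 + (-2 + 2*j) = 5 + 2*j)
-121*z(R(-4, 2), 5) = -121*(5 + 2*5) = -121*(5 + 10) = -121*15 = -1815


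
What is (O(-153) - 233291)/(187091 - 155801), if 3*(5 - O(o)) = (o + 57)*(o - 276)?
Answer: -41169/5215 ≈ -7.8943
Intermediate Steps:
O(o) = 5 - (-276 + o)*(57 + o)/3 (O(o) = 5 - (o + 57)*(o - 276)/3 = 5 - (57 + o)*(-276 + o)/3 = 5 - (-276 + o)*(57 + o)/3)
(O(-153) - 233291)/(187091 - 155801) = ((5249 + 73*(-153) - 1/3*(-153)**2) - 233291)/(187091 - 155801) = ((5249 - 11169 - 1/3*23409) - 233291)/31290 = ((5249 - 11169 - 7803) - 233291)*(1/31290) = (-13723 - 233291)*(1/31290) = -247014*1/31290 = -41169/5215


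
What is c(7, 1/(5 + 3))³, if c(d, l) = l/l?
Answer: 1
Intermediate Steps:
c(d, l) = 1
c(7, 1/(5 + 3))³ = 1³ = 1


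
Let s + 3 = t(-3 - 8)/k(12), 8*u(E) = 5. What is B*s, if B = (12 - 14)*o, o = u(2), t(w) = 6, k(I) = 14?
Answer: 45/14 ≈ 3.2143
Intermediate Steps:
u(E) = 5/8 (u(E) = (⅛)*5 = 5/8)
o = 5/8 ≈ 0.62500
B = -5/4 (B = (12 - 14)*(5/8) = -2*5/8 = -5/4 ≈ -1.2500)
s = -18/7 (s = -3 + 6/14 = -3 + 6*(1/14) = -3 + 3/7 = -18/7 ≈ -2.5714)
B*s = -5/4*(-18/7) = 45/14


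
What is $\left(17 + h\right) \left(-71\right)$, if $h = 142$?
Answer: $-11289$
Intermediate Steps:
$\left(17 + h\right) \left(-71\right) = \left(17 + 142\right) \left(-71\right) = 159 \left(-71\right) = -11289$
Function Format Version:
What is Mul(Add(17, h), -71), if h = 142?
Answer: -11289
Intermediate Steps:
Mul(Add(17, h), -71) = Mul(Add(17, 142), -71) = Mul(159, -71) = -11289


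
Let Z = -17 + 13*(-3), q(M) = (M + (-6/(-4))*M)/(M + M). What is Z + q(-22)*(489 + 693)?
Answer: 2843/2 ≈ 1421.5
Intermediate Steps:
q(M) = 5/4 (q(M) = (M + (-6*(-¼))*M)/((2*M)) = (M + 3*M/2)*(1/(2*M)) = (5*M/2)*(1/(2*M)) = 5/4)
Z = -56 (Z = -17 - 39 = -56)
Z + q(-22)*(489 + 693) = -56 + 5*(489 + 693)/4 = -56 + (5/4)*1182 = -56 + 2955/2 = 2843/2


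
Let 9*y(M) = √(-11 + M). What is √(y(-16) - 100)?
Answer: √(-900 + 3*I*√3)/3 ≈ 0.028867 + 10.0*I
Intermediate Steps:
y(M) = √(-11 + M)/9
√(y(-16) - 100) = √(√(-11 - 16)/9 - 100) = √(√(-27)/9 - 100) = √((3*I*√3)/9 - 100) = √(I*√3/3 - 100) = √(-100 + I*√3/3)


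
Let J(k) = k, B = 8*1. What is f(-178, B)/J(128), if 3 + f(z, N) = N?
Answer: 5/128 ≈ 0.039063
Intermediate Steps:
B = 8
f(z, N) = -3 + N
f(-178, B)/J(128) = (-3 + 8)/128 = 5*(1/128) = 5/128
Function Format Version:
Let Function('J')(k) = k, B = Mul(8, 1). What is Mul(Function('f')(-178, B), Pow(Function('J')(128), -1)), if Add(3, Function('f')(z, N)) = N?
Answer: Rational(5, 128) ≈ 0.039063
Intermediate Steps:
B = 8
Function('f')(z, N) = Add(-3, N)
Mul(Function('f')(-178, B), Pow(Function('J')(128), -1)) = Mul(Add(-3, 8), Pow(128, -1)) = Mul(5, Rational(1, 128)) = Rational(5, 128)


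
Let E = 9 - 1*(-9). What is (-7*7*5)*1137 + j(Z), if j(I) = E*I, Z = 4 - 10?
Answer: -278673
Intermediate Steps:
Z = -6
E = 18 (E = 9 + 9 = 18)
j(I) = 18*I
(-7*7*5)*1137 + j(Z) = (-7*7*5)*1137 + 18*(-6) = -49*5*1137 - 108 = -245*1137 - 108 = -278565 - 108 = -278673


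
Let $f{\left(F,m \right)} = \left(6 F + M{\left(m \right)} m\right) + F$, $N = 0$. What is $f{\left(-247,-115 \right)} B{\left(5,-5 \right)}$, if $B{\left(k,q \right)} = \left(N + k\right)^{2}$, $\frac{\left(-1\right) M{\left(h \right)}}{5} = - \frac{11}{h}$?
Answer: $-41850$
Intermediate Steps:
$M{\left(h \right)} = \frac{55}{h}$ ($M{\left(h \right)} = - 5 \left(- \frac{11}{h}\right) = \frac{55}{h}$)
$B{\left(k,q \right)} = k^{2}$ ($B{\left(k,q \right)} = \left(0 + k\right)^{2} = k^{2}$)
$f{\left(F,m \right)} = 55 + 7 F$ ($f{\left(F,m \right)} = \left(6 F + \frac{55}{m} m\right) + F = \left(6 F + 55\right) + F = \left(55 + 6 F\right) + F = 55 + 7 F$)
$f{\left(-247,-115 \right)} B{\left(5,-5 \right)} = \left(55 + 7 \left(-247\right)\right) 5^{2} = \left(55 - 1729\right) 25 = \left(-1674\right) 25 = -41850$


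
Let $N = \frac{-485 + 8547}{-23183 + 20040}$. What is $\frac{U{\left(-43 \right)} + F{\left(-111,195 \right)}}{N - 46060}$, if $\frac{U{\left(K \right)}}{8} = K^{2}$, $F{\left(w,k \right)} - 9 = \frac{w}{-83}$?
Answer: $- \frac{1930735471}{6008147643} \approx -0.32135$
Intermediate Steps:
$F{\left(w,k \right)} = 9 - \frac{w}{83}$ ($F{\left(w,k \right)} = 9 + \frac{w}{-83} = 9 + w \left(- \frac{1}{83}\right) = 9 - \frac{w}{83}$)
$U{\left(K \right)} = 8 K^{2}$
$N = - \frac{8062}{3143}$ ($N = \frac{8062}{-3143} = 8062 \left(- \frac{1}{3143}\right) = - \frac{8062}{3143} \approx -2.5651$)
$\frac{U{\left(-43 \right)} + F{\left(-111,195 \right)}}{N - 46060} = \frac{8 \left(-43\right)^{2} + \left(9 - - \frac{111}{83}\right)}{- \frac{8062}{3143} - 46060} = \frac{8 \cdot 1849 + \left(9 + \frac{111}{83}\right)}{- \frac{144774642}{3143}} = \left(14792 + \frac{858}{83}\right) \left(- \frac{3143}{144774642}\right) = \frac{1228594}{83} \left(- \frac{3143}{144774642}\right) = - \frac{1930735471}{6008147643}$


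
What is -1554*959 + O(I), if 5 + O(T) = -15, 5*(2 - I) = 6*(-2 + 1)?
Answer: -1490306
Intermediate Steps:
I = 16/5 (I = 2 - 6*(-2 + 1)/5 = 2 - 6*(-1)/5 = 2 - 1/5*(-6) = 2 + 6/5 = 16/5 ≈ 3.2000)
O(T) = -20 (O(T) = -5 - 15 = -20)
-1554*959 + O(I) = -1554*959 - 20 = -1490286 - 20 = -1490306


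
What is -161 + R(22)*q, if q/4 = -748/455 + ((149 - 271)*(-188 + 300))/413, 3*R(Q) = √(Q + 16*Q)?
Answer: -161 - 1243056*√374/26845 ≈ -1056.5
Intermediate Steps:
R(Q) = √17*√Q/3 (R(Q) = √(Q + 16*Q)/3 = √(17*Q)/3 = (√17*√Q)/3 = √17*√Q/3)
q = -3729168/26845 (q = 4*(-748/455 + ((149 - 271)*(-188 + 300))/413) = 4*(-748*1/455 - 122*112*(1/413)) = 4*(-748/455 - 13664*1/413) = 4*(-748/455 - 1952/59) = 4*(-932292/26845) = -3729168/26845 ≈ -138.91)
-161 + R(22)*q = -161 + (√17*√22/3)*(-3729168/26845) = -161 + (√374/3)*(-3729168/26845) = -161 - 1243056*√374/26845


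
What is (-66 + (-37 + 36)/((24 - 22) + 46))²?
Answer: 10042561/2304 ≈ 4358.8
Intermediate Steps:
(-66 + (-37 + 36)/((24 - 22) + 46))² = (-66 - 1/(2 + 46))² = (-66 - 1/48)² = (-3169/48)² = 10042561/2304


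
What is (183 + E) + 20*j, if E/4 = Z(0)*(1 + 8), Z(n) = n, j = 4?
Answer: 263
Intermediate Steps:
E = 0 (E = 4*(0*(1 + 8)) = 4*(0*9) = 4*0 = 0)
(183 + E) + 20*j = (183 + 0) + 20*4 = 183 + 80 = 263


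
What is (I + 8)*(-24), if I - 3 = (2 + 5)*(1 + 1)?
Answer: -600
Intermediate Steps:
I = 17 (I = 3 + (2 + 5)*(1 + 1) = 3 + 7*2 = 3 + 14 = 17)
(I + 8)*(-24) = (17 + 8)*(-24) = 25*(-24) = -600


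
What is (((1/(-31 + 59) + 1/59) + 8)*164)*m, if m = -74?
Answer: -40361302/413 ≈ -97727.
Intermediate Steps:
(((1/(-31 + 59) + 1/59) + 8)*164)*m = (((1/(-31 + 59) + 1/59) + 8)*164)*(-74) = (((1/28 + 1/59) + 8)*164)*(-74) = ((87/1652 + 8)*164)*(-74) = ((13303/1652)*164)*(-74) = (545423/413)*(-74) = -40361302/413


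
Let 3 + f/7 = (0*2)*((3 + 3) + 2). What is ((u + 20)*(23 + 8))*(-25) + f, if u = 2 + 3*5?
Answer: -28696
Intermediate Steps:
u = 17 (u = 2 + 15 = 17)
f = -21 (f = -21 + 7*((0*2)*((3 + 3) + 2)) = -21 + 7*(0*(6 + 2)) = -21 + 7*(0*8) = -21 + 7*0 = -21 + 0 = -21)
((u + 20)*(23 + 8))*(-25) + f = ((17 + 20)*(23 + 8))*(-25) - 21 = (37*31)*(-25) - 21 = 1147*(-25) - 21 = -28675 - 21 = -28696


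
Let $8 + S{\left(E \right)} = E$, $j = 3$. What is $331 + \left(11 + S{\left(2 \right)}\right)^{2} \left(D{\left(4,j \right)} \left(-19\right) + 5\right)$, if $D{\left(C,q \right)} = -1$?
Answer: $931$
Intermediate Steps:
$S{\left(E \right)} = -8 + E$
$331 + \left(11 + S{\left(2 \right)}\right)^{2} \left(D{\left(4,j \right)} \left(-19\right) + 5\right) = 331 + \left(11 + \left(-8 + 2\right)\right)^{2} \left(\left(-1\right) \left(-19\right) + 5\right) = 331 + \left(11 - 6\right)^{2} \left(19 + 5\right) = 331 + 5^{2} \cdot 24 = 331 + 25 \cdot 24 = 331 + 600 = 931$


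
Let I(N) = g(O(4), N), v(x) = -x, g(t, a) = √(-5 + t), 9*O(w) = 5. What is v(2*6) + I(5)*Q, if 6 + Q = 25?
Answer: -12 + 38*I*√10/3 ≈ -12.0 + 40.056*I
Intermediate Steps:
O(w) = 5/9 (O(w) = (⅑)*5 = 5/9)
Q = 19 (Q = -6 + 25 = 19)
I(N) = 2*I*√10/3 (I(N) = √(-5 + 5/9) = √(-40/9) = 2*I*√10/3)
v(2*6) + I(5)*Q = -2*6 + (2*I*√10/3)*19 = -1*12 + 38*I*√10/3 = -12 + 38*I*√10/3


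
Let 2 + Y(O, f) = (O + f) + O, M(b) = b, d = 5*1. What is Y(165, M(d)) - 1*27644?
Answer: -27311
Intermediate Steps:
d = 5
Y(O, f) = -2 + f + 2*O (Y(O, f) = -2 + ((O + f) + O) = -2 + (f + 2*O) = -2 + f + 2*O)
Y(165, M(d)) - 1*27644 = (-2 + 5 + 2*165) - 1*27644 = (-2 + 5 + 330) - 27644 = 333 - 27644 = -27311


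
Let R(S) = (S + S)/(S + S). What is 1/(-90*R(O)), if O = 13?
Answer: -1/90 ≈ -0.011111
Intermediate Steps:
R(S) = 1 (R(S) = (2*S)/((2*S)) = (2*S)*(1/(2*S)) = 1)
1/(-90*R(O)) = 1/(-90*1) = 1/(-90) = -1/90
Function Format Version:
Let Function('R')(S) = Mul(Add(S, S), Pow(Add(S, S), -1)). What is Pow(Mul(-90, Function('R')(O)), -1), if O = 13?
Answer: Rational(-1, 90) ≈ -0.011111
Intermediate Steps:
Function('R')(S) = 1 (Function('R')(S) = Mul(Mul(2, S), Pow(Mul(2, S), -1)) = Mul(Mul(2, S), Mul(Rational(1, 2), Pow(S, -1))) = 1)
Pow(Mul(-90, Function('R')(O)), -1) = Pow(Mul(-90, 1), -1) = Pow(-90, -1) = Rational(-1, 90)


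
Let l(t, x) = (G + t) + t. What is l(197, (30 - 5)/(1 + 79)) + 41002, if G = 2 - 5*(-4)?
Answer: 41418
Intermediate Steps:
G = 22 (G = 2 + 20 = 22)
l(t, x) = 22 + 2*t (l(t, x) = (22 + t) + t = 22 + 2*t)
l(197, (30 - 5)/(1 + 79)) + 41002 = (22 + 2*197) + 41002 = (22 + 394) + 41002 = 416 + 41002 = 41418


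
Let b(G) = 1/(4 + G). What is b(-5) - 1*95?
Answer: -96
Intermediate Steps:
b(-5) - 1*95 = 1/(4 - 5) - 1*95 = 1/(-1) - 95 = -1 - 95 = -96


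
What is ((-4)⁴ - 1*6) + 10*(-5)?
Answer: 200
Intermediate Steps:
((-4)⁴ - 1*6) + 10*(-5) = (256 - 6) - 50 = 250 - 50 = 200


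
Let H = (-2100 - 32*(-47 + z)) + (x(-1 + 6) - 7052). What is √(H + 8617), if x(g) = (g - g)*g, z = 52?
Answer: I*√695 ≈ 26.363*I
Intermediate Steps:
x(g) = 0 (x(g) = 0*g = 0)
H = -9312 (H = (-2100 - 32*(-47 + 52)) + (0 - 7052) = (-2100 - 32*5) - 7052 = (-2100 - 160) - 7052 = -2260 - 7052 = -9312)
√(H + 8617) = √(-9312 + 8617) = √(-695) = I*√695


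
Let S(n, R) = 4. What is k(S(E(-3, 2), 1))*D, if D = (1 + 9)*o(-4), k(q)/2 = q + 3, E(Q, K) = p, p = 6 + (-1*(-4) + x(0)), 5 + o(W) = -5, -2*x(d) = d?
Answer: -1400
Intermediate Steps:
x(d) = -d/2
o(W) = -10 (o(W) = -5 - 5 = -10)
p = 10 (p = 6 + (-1*(-4) - 1/2*0) = 6 + (4 + 0) = 6 + 4 = 10)
E(Q, K) = 10
k(q) = 6 + 2*q (k(q) = 2*(q + 3) = 2*(3 + q) = 6 + 2*q)
D = -100 (D = (1 + 9)*(-10) = 10*(-10) = -100)
k(S(E(-3, 2), 1))*D = (6 + 2*4)*(-100) = (6 + 8)*(-100) = 14*(-100) = -1400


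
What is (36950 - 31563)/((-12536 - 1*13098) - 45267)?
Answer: -5387/70901 ≈ -0.075979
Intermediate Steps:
(36950 - 31563)/((-12536 - 1*13098) - 45267) = 5387/((-12536 - 13098) - 45267) = 5387/(-25634 - 45267) = 5387/(-70901) = 5387*(-1/70901) = -5387/70901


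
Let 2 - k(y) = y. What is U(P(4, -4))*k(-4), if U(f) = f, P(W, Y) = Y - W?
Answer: -48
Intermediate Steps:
k(y) = 2 - y
U(P(4, -4))*k(-4) = (-4 - 1*4)*(2 - 1*(-4)) = (-4 - 4)*(2 + 4) = -8*6 = -48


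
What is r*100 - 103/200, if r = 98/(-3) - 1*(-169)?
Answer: 8179691/600 ≈ 13633.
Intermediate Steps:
r = 409/3 (r = 98*(-⅓) + 169 = -98/3 + 169 = 409/3 ≈ 136.33)
r*100 - 103/200 = (409/3)*100 - 103/200 = 40900/3 - 103*1/200 = 40900/3 - 103/200 = 8179691/600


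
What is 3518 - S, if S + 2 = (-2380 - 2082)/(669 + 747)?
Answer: 2494391/708 ≈ 3523.2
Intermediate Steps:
S = -3647/708 (S = -2 + (-2380 - 2082)/(669 + 747) = -2 - 4462/1416 = -2 - 4462*1/1416 = -2 - 2231/708 = -3647/708 ≈ -5.1511)
3518 - S = 3518 - 1*(-3647/708) = 3518 + 3647/708 = 2494391/708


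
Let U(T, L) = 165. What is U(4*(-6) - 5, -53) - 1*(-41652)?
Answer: 41817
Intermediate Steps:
U(4*(-6) - 5, -53) - 1*(-41652) = 165 - 1*(-41652) = 165 + 41652 = 41817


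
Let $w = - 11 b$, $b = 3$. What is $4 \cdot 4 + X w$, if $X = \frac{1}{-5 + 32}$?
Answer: $\frac{133}{9} \approx 14.778$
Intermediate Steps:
$X = \frac{1}{27} \approx 0.037037$
$w = -33$ ($w = \left(-11\right) 3 = -33$)
$4 \cdot 4 + X w = 4 \cdot 4 + \frac{1}{27} \left(-33\right) = 16 - \frac{11}{9} = \frac{133}{9}$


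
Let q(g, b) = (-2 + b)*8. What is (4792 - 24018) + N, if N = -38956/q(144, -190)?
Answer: -7373045/384 ≈ -19201.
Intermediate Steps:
q(g, b) = -16 + 8*b
N = 9739/384 (N = -38956/(-16 + 8*(-190)) = -38956/(-16 - 1520) = -38956/(-1536) = -38956*(-1/1536) = 9739/384 ≈ 25.362)
(4792 - 24018) + N = (4792 - 24018) + 9739/384 = -19226 + 9739/384 = -7373045/384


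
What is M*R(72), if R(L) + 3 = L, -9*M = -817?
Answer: 18791/3 ≈ 6263.7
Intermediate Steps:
M = 817/9 (M = -⅑*(-817) = 817/9 ≈ 90.778)
R(L) = -3 + L
M*R(72) = 817*(-3 + 72)/9 = (817/9)*69 = 18791/3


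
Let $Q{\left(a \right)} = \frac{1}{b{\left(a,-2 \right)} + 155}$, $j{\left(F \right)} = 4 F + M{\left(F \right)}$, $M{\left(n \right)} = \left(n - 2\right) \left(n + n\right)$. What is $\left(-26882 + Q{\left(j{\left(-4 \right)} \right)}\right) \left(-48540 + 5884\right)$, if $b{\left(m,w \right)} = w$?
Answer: $\frac{175441781920}{153} \approx 1.1467 \cdot 10^{9}$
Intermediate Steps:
$M{\left(n \right)} = 2 n \left(-2 + n\right)$ ($M{\left(n \right)} = \left(-2 + n\right) 2 n = 2 n \left(-2 + n\right)$)
$j{\left(F \right)} = 4 F + 2 F \left(-2 + F\right)$
$Q{\left(a \right)} = \frac{1}{153}$ ($Q{\left(a \right)} = \frac{1}{-2 + 155} = \frac{1}{153}$)
$\left(-26882 + Q{\left(j{\left(-4 \right)} \right)}\right) \left(-48540 + 5884\right) = \left(-26882 + \frac{1}{153}\right) \left(-48540 + 5884\right) = \left(- \frac{4112945}{153}\right) \left(-42656\right) = \frac{175441781920}{153}$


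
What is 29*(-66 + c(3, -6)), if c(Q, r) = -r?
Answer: -1740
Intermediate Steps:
29*(-66 + c(3, -6)) = 29*(-66 - 1*(-6)) = 29*(-66 + 6) = 29*(-60) = -1740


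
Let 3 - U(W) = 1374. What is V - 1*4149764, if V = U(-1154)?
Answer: -4151135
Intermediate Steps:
U(W) = -1371 (U(W) = 3 - 1*1374 = 3 - 1374 = -1371)
V = -1371
V - 1*4149764 = -1371 - 1*4149764 = -1371 - 4149764 = -4151135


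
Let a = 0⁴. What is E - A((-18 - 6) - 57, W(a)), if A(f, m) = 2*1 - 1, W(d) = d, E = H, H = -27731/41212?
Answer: -68943/41212 ≈ -1.6729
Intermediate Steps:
H = -27731/41212 (H = -27731*1/41212 = -27731/41212 ≈ -0.67289)
E = -27731/41212 ≈ -0.67289
a = 0
A(f, m) = 1 (A(f, m) = 2 - 1 = 1)
E - A((-18 - 6) - 57, W(a)) = -27731/41212 - 1*1 = -27731/41212 - 1 = -68943/41212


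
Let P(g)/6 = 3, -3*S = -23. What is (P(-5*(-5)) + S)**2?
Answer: 5929/9 ≈ 658.78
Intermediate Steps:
S = 23/3 (S = -1/3*(-23) = 23/3 ≈ 7.6667)
P(g) = 18 (P(g) = 6*3 = 18)
(P(-5*(-5)) + S)**2 = (18 + 23/3)**2 = (77/3)**2 = 5929/9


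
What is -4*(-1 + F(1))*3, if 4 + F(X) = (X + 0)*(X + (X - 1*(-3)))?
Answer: 0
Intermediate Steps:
F(X) = -4 + X*(3 + 2*X) (F(X) = -4 + (X + 0)*(X + (X - 1*(-3))) = -4 + X*(X + (X + 3)) = -4 + X*(X + (3 + X)) = -4 + X*(3 + 2*X))
-4*(-1 + F(1))*3 = -4*(-1 + (-4 + 2*1**2 + 3*1))*3 = -4*(-1 + (-4 + 2*1 + 3))*3 = -4*(-1 + (-4 + 2 + 3))*3 = -4*(-1 + 1)*3 = -4*0*3 = 0*3 = 0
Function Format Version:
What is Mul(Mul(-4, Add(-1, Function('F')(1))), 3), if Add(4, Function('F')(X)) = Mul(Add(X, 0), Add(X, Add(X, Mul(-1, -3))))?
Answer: 0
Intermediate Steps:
Function('F')(X) = Add(-4, Mul(X, Add(3, Mul(2, X)))) (Function('F')(X) = Add(-4, Mul(Add(X, 0), Add(X, Add(X, Mul(-1, -3))))) = Add(-4, Mul(X, Add(X, Add(X, 3)))) = Add(-4, Mul(X, Add(X, Add(3, X)))) = Add(-4, Mul(X, Add(3, Mul(2, X)))))
Mul(Mul(-4, Add(-1, Function('F')(1))), 3) = Mul(Mul(-4, Add(-1, Add(-4, Mul(2, Pow(1, 2)), Mul(3, 1)))), 3) = Mul(Mul(-4, Add(-1, Add(-4, Mul(2, 1), 3))), 3) = Mul(Mul(-4, Add(-1, Add(-4, 2, 3))), 3) = Mul(Mul(-4, Add(-1, 1)), 3) = Mul(Mul(-4, 0), 3) = Mul(0, 3) = 0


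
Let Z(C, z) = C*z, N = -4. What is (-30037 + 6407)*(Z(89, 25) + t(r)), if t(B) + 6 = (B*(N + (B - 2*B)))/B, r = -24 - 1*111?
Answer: -55530500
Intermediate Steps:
r = -135 (r = -24 - 111 = -135)
t(B) = -10 - B (t(B) = -6 + (B*(-4 + (B - 2*B)))/B = -6 + (B*(-4 - B))/B = -6 + (-4 - B) = -10 - B)
(-30037 + 6407)*(Z(89, 25) + t(r)) = (-30037 + 6407)*(89*25 + (-10 - 1*(-135))) = -23630*(2225 + (-10 + 135)) = -23630*(2225 + 125) = -23630*2350 = -55530500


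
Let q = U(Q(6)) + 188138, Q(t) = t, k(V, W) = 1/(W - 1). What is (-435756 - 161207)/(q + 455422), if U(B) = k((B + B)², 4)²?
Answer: -5372667/5792041 ≈ -0.92760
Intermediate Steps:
k(V, W) = 1/(-1 + W)
U(B) = ⅑ (U(B) = (1/(-1 + 4))² = (1/3)² = (⅓)² = ⅑)
q = 1693243/9 (q = ⅑ + 188138 = 1693243/9 ≈ 1.8814e+5)
(-435756 - 161207)/(q + 455422) = (-435756 - 161207)/(1693243/9 + 455422) = -596963/5792041/9 = -596963*9/5792041 = -5372667/5792041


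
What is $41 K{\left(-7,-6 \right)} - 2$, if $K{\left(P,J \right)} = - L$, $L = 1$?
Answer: $-43$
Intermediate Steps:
$K{\left(P,J \right)} = -1$ ($K{\left(P,J \right)} = \left(-1\right) 1 = -1$)
$41 K{\left(-7,-6 \right)} - 2 = 41 \left(-1\right) - 2 = -41 - 2 = -43$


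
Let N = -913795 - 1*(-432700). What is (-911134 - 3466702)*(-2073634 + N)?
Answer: 11184184586444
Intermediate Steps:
N = -481095 (N = -913795 + 432700 = -481095)
(-911134 - 3466702)*(-2073634 + N) = (-911134 - 3466702)*(-2073634 - 481095) = -4377836*(-2554729) = 11184184586444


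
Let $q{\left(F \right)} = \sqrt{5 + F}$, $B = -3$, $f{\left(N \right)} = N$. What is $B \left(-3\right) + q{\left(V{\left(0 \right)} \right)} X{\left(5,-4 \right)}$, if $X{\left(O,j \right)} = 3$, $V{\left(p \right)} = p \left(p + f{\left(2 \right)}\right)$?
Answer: $9 + 3 \sqrt{5} \approx 15.708$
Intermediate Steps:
$V{\left(p \right)} = p \left(2 + p\right)$ ($V{\left(p \right)} = p \left(p + 2\right) = p \left(2 + p\right)$)
$B \left(-3\right) + q{\left(V{\left(0 \right)} \right)} X{\left(5,-4 \right)} = \left(-3\right) \left(-3\right) + \sqrt{5 + 0 \left(2 + 0\right)} 3 = 9 + \sqrt{5 + 0 \cdot 2} \cdot 3 = 9 + \sqrt{5 + 0} \cdot 3 = 9 + \sqrt{5} \cdot 3 = 9 + 3 \sqrt{5}$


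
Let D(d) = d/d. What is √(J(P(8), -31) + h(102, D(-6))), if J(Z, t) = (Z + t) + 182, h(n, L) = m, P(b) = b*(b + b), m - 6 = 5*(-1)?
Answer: 2*√70 ≈ 16.733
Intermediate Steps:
D(d) = 1
m = 1 (m = 6 + 5*(-1) = 6 - 5 = 1)
P(b) = 2*b² (P(b) = b*(2*b) = 2*b²)
h(n, L) = 1
J(Z, t) = 182 + Z + t
√(J(P(8), -31) + h(102, D(-6))) = √((182 + 2*8² - 31) + 1) = √((182 + 2*64 - 31) + 1) = √((182 + 128 - 31) + 1) = √(279 + 1) = √280 = 2*√70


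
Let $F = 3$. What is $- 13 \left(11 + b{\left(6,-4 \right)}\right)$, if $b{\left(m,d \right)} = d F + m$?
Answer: $-65$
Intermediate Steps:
$b{\left(m,d \right)} = m + 3 d$ ($b{\left(m,d \right)} = d 3 + m = 3 d + m = m + 3 d$)
$- 13 \left(11 + b{\left(6,-4 \right)}\right) = - 13 \left(11 + \left(6 + 3 \left(-4\right)\right)\right) = - 13 \left(11 + \left(6 - 12\right)\right) = - 13 \left(11 - 6\right) = \left(-13\right) 5 = -65$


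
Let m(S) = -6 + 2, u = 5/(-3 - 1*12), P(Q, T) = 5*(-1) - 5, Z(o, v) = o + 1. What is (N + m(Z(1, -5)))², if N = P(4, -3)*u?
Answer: 4/9 ≈ 0.44444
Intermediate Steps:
Z(o, v) = 1 + o
P(Q, T) = -10 (P(Q, T) = -5 - 5 = -10)
u = -⅓ (u = 5/(-3 - 12) = 5/(-15) = 5*(-1/15) = -⅓ ≈ -0.33333)
m(S) = -4
N = 10/3 (N = -10*(-⅓) = 10/3 ≈ 3.3333)
(N + m(Z(1, -5)))² = (10/3 - 4)² = (-⅔)² = 4/9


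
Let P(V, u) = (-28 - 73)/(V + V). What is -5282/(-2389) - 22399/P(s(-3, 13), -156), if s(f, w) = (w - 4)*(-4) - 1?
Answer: -3959296132/241289 ≈ -16409.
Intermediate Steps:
s(f, w) = 15 - 4*w (s(f, w) = (-4 + w)*(-4) - 1 = (16 - 4*w) - 1 = 15 - 4*w)
P(V, u) = -101/(2*V) (P(V, u) = -101*1/(2*V) = -101/(2*V))
-5282/(-2389) - 22399/P(s(-3, 13), -156) = -5282/(-2389) - 22399/((-101/(2*(15 - 4*13)))) = -5282*(-1/2389) - 22399/((-101/(2*(15 - 52)))) = 5282/2389 - 22399/((-101/2/(-37))) = 5282/2389 - 22399/((-101/2*(-1/37))) = 5282/2389 - 22399/101/74 = 5282/2389 - 22399*74/101 = 5282/2389 - 1657526/101 = -3959296132/241289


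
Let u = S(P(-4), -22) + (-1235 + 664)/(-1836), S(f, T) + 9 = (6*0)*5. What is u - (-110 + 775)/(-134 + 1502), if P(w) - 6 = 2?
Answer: -33691/3672 ≈ -9.1751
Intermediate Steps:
P(w) = 8 (P(w) = 6 + 2 = 8)
S(f, T) = -9 (S(f, T) = -9 + (6*0)*5 = -9 + 0*5 = -9 + 0 = -9)
u = -15953/1836 (u = -9 + (-1235 + 664)/(-1836) = -9 - 571*(-1/1836) = -9 + 571/1836 = -15953/1836 ≈ -8.6890)
u - (-110 + 775)/(-134 + 1502) = -15953/1836 - (-110 + 775)/(-134 + 1502) = -15953/1836 - 665/1368 = -15953/1836 - 1*35/72 = -15953/1836 - 35/72 = -33691/3672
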